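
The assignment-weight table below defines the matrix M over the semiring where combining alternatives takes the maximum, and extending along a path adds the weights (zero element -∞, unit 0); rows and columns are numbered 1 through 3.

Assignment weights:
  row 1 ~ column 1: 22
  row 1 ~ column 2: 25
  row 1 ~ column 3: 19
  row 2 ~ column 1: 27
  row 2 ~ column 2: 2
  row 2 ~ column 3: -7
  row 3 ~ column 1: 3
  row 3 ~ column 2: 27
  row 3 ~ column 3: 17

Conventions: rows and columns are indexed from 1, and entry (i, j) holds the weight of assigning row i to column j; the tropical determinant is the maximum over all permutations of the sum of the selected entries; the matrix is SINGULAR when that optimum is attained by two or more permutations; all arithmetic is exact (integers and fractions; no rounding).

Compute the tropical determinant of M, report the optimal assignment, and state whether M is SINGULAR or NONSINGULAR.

σ = (1, 2, 3): 22 + 2 + 17 = 41
σ = (1, 3, 2): 22 + (-7) + 27 = 42
σ = (2, 1, 3): 25 + 27 + 17 = 69
σ = (2, 3, 1): 25 + (-7) + 3 = 21
σ = (3, 1, 2): 19 + 27 + 27 = 73
σ = (3, 2, 1): 19 + 2 + 3 = 24
Optimal value attained by: σ = (3, 1, 2).
Answer: det⊕(M) = 73; verdict: NONSINGULAR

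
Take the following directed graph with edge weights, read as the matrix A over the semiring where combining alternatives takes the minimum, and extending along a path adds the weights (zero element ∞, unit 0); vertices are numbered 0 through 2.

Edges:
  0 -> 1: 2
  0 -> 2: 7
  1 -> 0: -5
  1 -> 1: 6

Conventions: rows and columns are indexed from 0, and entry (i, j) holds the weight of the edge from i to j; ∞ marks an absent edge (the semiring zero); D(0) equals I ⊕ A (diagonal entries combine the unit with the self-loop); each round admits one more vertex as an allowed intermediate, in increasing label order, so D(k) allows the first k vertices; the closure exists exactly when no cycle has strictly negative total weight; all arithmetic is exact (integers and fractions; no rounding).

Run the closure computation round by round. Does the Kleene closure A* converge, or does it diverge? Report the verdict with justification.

D(0):
  [0, 2, 7]
  [-5, 0, ∞]
  [∞, ∞, 0]
Detection: at round 1, diagonal entry (1, 1) turns strictly negative.
Key observation: the cycle 1->0->1 has total weight (-5) + 2, which is strictly negative.
Answer: DIVERGES — negative cycle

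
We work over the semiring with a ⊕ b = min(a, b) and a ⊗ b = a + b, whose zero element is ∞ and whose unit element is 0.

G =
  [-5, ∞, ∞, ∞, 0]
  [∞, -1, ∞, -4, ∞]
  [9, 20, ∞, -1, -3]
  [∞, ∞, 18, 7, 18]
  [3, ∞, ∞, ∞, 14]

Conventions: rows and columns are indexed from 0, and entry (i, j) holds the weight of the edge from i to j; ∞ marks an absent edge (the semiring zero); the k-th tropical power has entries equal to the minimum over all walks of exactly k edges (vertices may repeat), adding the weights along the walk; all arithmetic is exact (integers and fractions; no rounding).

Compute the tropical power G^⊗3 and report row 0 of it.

G^⊗2:
  [-10, ∞, ∞, ∞, -5]
  [∞, -2, 14, -5, 14]
  [0, 19, 17, 6, 9]
  [21, 38, 25, 14, 15]
  [-2, ∞, ∞, ∞, 3]
G^⊗3:
  [-15, ∞, ∞, ∞, -10]
  [17, -3, 13, -6, 11]
  [-5, 18, 24, 13, 0]
  [16, 37, 32, 21, 21]
  [-7, ∞, ∞, ∞, -2]
Answer: row 0 of G^⊗3 = [-15, ∞, ∞, ∞, -10]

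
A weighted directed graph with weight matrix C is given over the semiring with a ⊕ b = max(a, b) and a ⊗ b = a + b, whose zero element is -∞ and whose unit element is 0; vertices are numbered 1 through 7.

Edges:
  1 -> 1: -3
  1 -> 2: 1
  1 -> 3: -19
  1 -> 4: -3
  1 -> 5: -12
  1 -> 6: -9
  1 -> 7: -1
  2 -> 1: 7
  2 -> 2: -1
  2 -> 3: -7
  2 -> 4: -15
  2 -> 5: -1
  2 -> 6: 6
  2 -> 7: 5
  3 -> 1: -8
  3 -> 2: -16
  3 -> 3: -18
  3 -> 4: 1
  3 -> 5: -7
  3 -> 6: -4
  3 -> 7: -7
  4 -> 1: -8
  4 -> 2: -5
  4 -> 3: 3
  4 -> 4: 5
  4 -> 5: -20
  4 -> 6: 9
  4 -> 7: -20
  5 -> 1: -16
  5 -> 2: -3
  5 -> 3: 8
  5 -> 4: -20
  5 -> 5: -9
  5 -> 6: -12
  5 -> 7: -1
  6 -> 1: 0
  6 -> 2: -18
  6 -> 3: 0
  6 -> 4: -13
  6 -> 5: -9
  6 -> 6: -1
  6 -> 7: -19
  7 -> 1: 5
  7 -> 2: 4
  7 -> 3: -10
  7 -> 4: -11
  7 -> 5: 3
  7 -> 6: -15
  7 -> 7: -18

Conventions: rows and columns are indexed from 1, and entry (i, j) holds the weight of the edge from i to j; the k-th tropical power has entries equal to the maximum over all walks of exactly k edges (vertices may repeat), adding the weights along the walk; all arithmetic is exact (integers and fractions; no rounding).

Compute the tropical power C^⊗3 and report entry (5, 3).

C^⊗2:
  [8, 3, 0, 2, 2, 7, 6]
  [10, 9, 7, 4, 8, 5, 6]
  [-2, -3, 4, 6, -4, 10, -8]
  [9, 0, 9, 10, 0, 14, 0]
  [4, 3, -1, 9, 2, 4, 2]
  [-1, 1, -1, 1, -7, -2, -1]
  [11, 6, 11, 2, 3, 10, 9]
C^⊗3:
  [11, 10, 10, 7, 9, 11, 8]
  [16, 11, 16, 9, 9, 15, 14]
  [10, 1, 10, 11, 1, 15, 2]
  [14, 10, 14, 15, 5, 19, 8]
  [10, 6, 12, 14, 5, 18, 8]
  [8, 3, 4, 6, 2, 10, 6]
  [14, 13, 11, 12, 12, 12, 11]
Key observation: the optimum is the walk 5->3->4->3, with weight 8 + 1 + 3 = 12.
Optimal value attained by: walk 5->3->4->3.
Answer: (C^⊗3)[5][3] = 12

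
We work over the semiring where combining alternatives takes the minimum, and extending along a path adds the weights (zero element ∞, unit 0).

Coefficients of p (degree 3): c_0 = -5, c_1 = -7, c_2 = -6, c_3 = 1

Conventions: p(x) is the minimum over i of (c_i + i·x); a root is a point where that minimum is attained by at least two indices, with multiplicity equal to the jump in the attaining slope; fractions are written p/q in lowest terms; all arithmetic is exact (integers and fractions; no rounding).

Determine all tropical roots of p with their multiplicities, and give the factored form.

hull edge (i=0, c=-5) to (i=1, c=-7): slope -2, span 1
hull edge (i=1, c=-7) to (i=2, c=-6): slope 1, span 1
hull edge (i=2, c=-6) to (i=3, c=1): slope 7, span 1
Factored form: p(x) = 1 ⊗ (x ⊕ (-7)) ⊗ (x ⊕ (-1)) ⊗ (x ⊕ 2)
Answer: roots = -7 (mult 1), -1 (mult 1), 2 (mult 1)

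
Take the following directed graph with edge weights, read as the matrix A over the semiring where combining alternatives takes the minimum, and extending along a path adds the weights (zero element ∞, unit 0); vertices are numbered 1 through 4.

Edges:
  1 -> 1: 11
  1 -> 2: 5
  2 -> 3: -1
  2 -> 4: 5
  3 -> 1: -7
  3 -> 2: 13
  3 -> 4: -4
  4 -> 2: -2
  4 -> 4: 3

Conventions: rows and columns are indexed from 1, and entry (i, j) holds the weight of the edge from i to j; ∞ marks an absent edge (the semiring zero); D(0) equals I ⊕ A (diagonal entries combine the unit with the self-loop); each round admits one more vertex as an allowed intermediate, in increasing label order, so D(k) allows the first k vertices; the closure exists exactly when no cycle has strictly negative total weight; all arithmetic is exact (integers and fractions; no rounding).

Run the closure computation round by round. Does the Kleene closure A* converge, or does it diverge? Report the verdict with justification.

D(0):
  [0, 5, ∞, ∞]
  [∞, 0, -1, 5]
  [-7, 13, 0, -4]
  [∞, -2, ∞, 0]
D(1):
  [0, 5, ∞, ∞]
  [∞, 0, -1, 5]
  [-7, -2, 0, -4]
  [∞, -2, ∞, 0]
Detection: at round 2, diagonal entry (3, 3) turns strictly negative.
Key observation: the cycle 3->1->2->3 has total weight (-7) + 5 + (-1), which is strictly negative.
Answer: DIVERGES — negative cycle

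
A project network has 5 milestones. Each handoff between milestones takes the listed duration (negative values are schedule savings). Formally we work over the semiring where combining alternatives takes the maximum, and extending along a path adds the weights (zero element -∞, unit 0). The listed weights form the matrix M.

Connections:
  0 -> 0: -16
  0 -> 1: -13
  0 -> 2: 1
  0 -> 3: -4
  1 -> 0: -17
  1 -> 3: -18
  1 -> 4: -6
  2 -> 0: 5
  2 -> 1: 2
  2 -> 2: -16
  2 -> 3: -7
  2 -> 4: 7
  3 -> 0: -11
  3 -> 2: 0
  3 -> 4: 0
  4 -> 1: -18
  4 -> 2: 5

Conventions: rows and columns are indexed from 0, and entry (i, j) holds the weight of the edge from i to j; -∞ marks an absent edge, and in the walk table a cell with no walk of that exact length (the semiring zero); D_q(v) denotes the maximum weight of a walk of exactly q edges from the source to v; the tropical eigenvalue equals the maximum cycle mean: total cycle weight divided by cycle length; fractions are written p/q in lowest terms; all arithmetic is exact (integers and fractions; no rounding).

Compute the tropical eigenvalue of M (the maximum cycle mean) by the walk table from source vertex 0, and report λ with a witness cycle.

q=0: [0, -∞, -∞, -∞, -∞]
q=1: [-16, -13, 1, -4, -∞]
q=2: [6, 3, -4, -6, 8]
q=3: [1, -2, 13, 2, 3]
q=4: [18, 15, 8, 6, 20]
q=5: [13, 10, 25, 14, 15]
Optimal cycle mean attained by: cycle 2->4->2, total 7 + 5, length 2.
Answer: λ = 6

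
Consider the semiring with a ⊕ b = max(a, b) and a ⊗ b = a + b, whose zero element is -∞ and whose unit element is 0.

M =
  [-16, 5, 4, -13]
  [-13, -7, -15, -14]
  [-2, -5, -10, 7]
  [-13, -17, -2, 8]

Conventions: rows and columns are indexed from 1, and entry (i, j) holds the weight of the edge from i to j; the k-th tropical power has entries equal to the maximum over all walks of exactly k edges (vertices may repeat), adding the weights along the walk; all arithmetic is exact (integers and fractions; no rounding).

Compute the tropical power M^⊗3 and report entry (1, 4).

M^⊗2:
  [2, -1, -6, 11]
  [-17, -8, -9, -6]
  [-6, 3, 5, 15]
  [-4, -7, 6, 16]
M^⊗3:
  [-2, 7, 9, 19]
  [-11, -12, -8, 2]
  [3, 0, 13, 23]
  [4, 1, 14, 24]
Key observation: the optimum is the walk 1->3->4->4, with weight 4 + 7 + 8 = 19.
Optimal value attained by: walk 1->3->4->4.
Answer: (M^⊗3)[1][4] = 19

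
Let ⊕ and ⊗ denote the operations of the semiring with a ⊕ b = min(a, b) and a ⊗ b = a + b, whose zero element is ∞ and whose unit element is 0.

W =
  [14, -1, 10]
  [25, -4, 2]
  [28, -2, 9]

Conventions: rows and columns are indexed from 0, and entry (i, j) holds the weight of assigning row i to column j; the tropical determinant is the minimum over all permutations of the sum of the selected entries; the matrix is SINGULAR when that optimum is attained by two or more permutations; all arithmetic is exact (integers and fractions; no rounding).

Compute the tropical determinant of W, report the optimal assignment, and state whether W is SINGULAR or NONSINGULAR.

σ = (0, 1, 2): 14 + (-4) + 9 = 19
σ = (0, 2, 1): 14 + 2 + (-2) = 14
σ = (1, 0, 2): (-1) + 25 + 9 = 33
σ = (1, 2, 0): (-1) + 2 + 28 = 29
σ = (2, 0, 1): 10 + 25 + (-2) = 33
σ = (2, 1, 0): 10 + (-4) + 28 = 34
Optimal value attained by: σ = (0, 2, 1).
Answer: det⊕(W) = 14; verdict: NONSINGULAR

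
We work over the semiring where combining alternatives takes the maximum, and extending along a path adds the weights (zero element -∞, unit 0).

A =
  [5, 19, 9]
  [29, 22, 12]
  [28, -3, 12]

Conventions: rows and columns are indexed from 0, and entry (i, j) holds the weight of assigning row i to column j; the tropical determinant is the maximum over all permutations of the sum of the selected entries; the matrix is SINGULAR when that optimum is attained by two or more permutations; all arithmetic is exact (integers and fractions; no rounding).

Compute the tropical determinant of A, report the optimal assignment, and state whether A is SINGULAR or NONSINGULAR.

σ = (0, 1, 2): 5 + 22 + 12 = 39
σ = (0, 2, 1): 5 + 12 + (-3) = 14
σ = (1, 0, 2): 19 + 29 + 12 = 60
σ = (1, 2, 0): 19 + 12 + 28 = 59
σ = (2, 0, 1): 9 + 29 + (-3) = 35
σ = (2, 1, 0): 9 + 22 + 28 = 59
Optimal value attained by: σ = (1, 0, 2).
Answer: det⊕(A) = 60; verdict: NONSINGULAR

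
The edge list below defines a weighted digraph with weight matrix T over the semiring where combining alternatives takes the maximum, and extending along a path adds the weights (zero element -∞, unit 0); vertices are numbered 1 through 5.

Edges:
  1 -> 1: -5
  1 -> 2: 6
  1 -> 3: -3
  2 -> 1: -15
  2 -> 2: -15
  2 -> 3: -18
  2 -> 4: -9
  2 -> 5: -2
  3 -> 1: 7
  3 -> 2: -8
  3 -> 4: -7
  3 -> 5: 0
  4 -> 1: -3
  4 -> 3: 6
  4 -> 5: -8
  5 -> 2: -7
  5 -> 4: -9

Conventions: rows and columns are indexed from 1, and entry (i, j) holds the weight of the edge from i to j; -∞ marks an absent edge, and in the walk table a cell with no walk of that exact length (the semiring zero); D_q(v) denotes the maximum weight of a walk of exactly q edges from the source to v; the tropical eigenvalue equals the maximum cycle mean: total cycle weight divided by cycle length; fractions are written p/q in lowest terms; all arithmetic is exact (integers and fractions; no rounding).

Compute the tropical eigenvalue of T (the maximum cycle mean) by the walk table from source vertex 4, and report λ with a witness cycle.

q=0: [-∞, -∞, -∞, 0, -∞]
q=1: [-3, -∞, 6, -∞, -8]
q=2: [13, 3, -6, -1, 6]
q=3: [8, 19, 10, -3, 1]
q=4: [17, 14, 5, 10, 17]
q=5: [12, 23, 16, 8, 12]
Optimal cycle mean attained by: cycle 1->2->4->3->1, total 6 + (-9) + 6 + 7, length 4.
Answer: λ = 5/2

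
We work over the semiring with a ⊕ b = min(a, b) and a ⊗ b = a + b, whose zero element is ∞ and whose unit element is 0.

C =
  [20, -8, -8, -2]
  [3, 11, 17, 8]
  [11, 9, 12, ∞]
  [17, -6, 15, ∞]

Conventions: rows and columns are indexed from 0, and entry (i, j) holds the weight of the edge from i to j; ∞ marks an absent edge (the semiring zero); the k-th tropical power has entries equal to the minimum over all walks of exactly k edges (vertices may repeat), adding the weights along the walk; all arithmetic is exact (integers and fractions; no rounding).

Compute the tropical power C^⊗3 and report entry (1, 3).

C^⊗2:
  [-5, -8, 4, 0]
  [14, -5, -5, 1]
  [12, 3, 3, 9]
  [-3, 5, 9, 2]
C^⊗3:
  [-5, -13, -13, -7]
  [-2, -5, 6, 3]
  [6, 3, 4, 10]
  [8, -11, -11, -5]
Key observation: the optimum is the walk 1->0->1->3, with weight 3 + (-8) + 8 = 3.
Optimal value attained by: walk 1->0->1->3.
Answer: (C^⊗3)[1][3] = 3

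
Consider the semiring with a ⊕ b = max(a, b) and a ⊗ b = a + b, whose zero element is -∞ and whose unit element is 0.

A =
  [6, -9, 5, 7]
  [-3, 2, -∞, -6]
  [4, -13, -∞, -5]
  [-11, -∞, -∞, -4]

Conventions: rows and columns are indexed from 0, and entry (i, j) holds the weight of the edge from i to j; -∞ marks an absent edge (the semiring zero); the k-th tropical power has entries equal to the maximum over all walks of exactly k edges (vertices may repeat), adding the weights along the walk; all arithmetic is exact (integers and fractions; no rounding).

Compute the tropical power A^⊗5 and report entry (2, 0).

A^⊗2:
  [12, -3, 11, 13]
  [3, 4, 2, 4]
  [10, -5, 9, 11]
  [-5, -20, -6, -4]
A^⊗3:
  [18, 3, 17, 19]
  [9, 6, 8, 10]
  [16, 1, 15, 17]
  [1, -14, 0, 2]
A^⊗4:
  [24, 9, 23, 25]
  [15, 8, 14, 16]
  [22, 7, 21, 23]
  [7, -8, 6, 8]
A^⊗5:
  [30, 15, 29, 31]
  [21, 10, 20, 22]
  [28, 13, 27, 29]
  [13, -2, 12, 14]
Key observation: the optimum is the walk 2->0->0->0->0->0, with weight 4 + 6 + 6 + 6 + 6 = 28.
Optimal value attained by: walk 2->0->0->0->0->0.
Answer: (A^⊗5)[2][0] = 28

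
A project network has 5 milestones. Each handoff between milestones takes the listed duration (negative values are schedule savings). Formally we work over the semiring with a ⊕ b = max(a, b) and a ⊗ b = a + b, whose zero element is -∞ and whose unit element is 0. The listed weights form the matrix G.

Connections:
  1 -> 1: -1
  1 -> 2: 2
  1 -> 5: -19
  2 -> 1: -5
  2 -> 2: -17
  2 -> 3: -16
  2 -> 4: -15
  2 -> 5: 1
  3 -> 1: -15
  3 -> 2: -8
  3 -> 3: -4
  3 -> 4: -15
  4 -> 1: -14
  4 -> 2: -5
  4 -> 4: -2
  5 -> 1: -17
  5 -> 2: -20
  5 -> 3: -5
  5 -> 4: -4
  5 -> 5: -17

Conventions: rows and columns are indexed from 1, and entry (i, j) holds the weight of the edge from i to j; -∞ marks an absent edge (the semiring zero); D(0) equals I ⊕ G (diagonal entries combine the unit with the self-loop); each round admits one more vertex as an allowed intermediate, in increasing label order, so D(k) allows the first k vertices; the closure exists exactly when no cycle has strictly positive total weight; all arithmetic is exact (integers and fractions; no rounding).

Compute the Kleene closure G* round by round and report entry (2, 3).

D(0):
  [0, 2, -∞, -∞, -19]
  [-5, 0, -16, -15, 1]
  [-15, -8, 0, -15, -∞]
  [-14, -5, -∞, 0, -∞]
  [-17, -20, -5, -4, 0]
D(1):
  [0, 2, -∞, -∞, -19]
  [-5, 0, -16, -15, 1]
  [-15, -8, 0, -15, -34]
  [-14, -5, -∞, 0, -33]
  [-17, -15, -5, -4, 0]
D(2):
  [0, 2, -14, -13, 3]
  [-5, 0, -16, -15, 1]
  [-13, -8, 0, -15, -7]
  [-10, -5, -21, 0, -4]
  [-17, -15, -5, -4, 0]
D(3):
  [0, 2, -14, -13, 3]
  [-5, 0, -16, -15, 1]
  [-13, -8, 0, -15, -7]
  [-10, -5, -21, 0, -4]
  [-17, -13, -5, -4, 0]
D(4):
  [0, 2, -14, -13, 3]
  [-5, 0, -16, -15, 1]
  [-13, -8, 0, -15, -7]
  [-10, -5, -21, 0, -4]
  [-14, -9, -5, -4, 0]
D(5):
  [0, 2, -2, -1, 3]
  [-5, 0, -4, -3, 1]
  [-13, -8, 0, -11, -7]
  [-10, -5, -9, 0, -4]
  [-14, -9, -5, -4, 0]
Answer: G*[2][3] = -4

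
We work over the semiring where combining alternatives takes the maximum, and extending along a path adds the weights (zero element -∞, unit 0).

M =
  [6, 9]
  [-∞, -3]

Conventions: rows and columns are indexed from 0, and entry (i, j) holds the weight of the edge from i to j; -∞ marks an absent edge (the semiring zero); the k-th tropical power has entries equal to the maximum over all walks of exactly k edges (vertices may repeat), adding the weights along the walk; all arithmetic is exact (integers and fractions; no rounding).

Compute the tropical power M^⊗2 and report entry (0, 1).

M^⊗2:
  [12, 15]
  [-∞, -6]
Key observation: the optimum is the walk 0->0->1, with weight 6 + 9 = 15.
Optimal value attained by: walk 0->0->1.
Answer: (M^⊗2)[0][1] = 15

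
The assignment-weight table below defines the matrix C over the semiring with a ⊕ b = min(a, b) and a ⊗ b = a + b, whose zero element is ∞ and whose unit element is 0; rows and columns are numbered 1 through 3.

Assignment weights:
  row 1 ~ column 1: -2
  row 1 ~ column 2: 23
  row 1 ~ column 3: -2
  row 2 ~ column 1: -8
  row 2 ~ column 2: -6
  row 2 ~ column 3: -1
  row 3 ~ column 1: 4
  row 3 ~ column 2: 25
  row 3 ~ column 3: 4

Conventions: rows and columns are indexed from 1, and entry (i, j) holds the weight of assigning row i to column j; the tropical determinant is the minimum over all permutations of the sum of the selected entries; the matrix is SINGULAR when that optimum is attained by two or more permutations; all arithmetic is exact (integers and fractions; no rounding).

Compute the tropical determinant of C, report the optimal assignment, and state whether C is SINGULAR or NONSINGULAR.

σ = (1, 2, 3): (-2) + (-6) + 4 = -4
σ = (1, 3, 2): (-2) + (-1) + 25 = 22
σ = (2, 1, 3): 23 + (-8) + 4 = 19
σ = (2, 3, 1): 23 + (-1) + 4 = 26
σ = (3, 1, 2): (-2) + (-8) + 25 = 15
σ = (3, 2, 1): (-2) + (-6) + 4 = -4
Optimal value attained by: σ = (1, 2, 3).
Answer: det⊕(C) = -4; verdict: SINGULAR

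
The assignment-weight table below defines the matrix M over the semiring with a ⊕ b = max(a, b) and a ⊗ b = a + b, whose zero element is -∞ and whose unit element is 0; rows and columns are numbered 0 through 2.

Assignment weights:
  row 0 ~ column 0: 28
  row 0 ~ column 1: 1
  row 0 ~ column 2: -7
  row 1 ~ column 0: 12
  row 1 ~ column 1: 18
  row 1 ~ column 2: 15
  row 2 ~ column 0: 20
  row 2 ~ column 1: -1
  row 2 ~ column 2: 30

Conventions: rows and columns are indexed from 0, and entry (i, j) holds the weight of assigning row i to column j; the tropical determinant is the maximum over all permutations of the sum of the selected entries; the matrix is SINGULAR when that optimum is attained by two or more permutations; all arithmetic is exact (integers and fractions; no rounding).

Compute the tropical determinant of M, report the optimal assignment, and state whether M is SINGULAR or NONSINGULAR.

σ = (0, 1, 2): 28 + 18 + 30 = 76
σ = (0, 2, 1): 28 + 15 + (-1) = 42
σ = (1, 0, 2): 1 + 12 + 30 = 43
σ = (1, 2, 0): 1 + 15 + 20 = 36
σ = (2, 0, 1): (-7) + 12 + (-1) = 4
σ = (2, 1, 0): (-7) + 18 + 20 = 31
Optimal value attained by: σ = (0, 1, 2).
Answer: det⊕(M) = 76; verdict: NONSINGULAR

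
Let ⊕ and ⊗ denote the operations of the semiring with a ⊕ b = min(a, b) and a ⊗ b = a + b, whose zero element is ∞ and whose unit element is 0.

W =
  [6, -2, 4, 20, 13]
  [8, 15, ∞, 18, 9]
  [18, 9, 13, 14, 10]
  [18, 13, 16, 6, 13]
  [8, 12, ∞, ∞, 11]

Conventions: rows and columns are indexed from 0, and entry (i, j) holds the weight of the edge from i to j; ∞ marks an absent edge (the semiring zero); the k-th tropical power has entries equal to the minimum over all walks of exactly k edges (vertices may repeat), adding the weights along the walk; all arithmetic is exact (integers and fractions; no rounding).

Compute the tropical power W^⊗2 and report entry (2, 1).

W^⊗2:
  [6, 4, 10, 16, 7]
  [14, 6, 12, 24, 20]
  [17, 16, 22, 20, 18]
  [21, 16, 22, 12, 19]
  [14, 6, 12, 28, 21]
Key observation: the optimum is the walk 2->0->1, with weight 18 + (-2) = 16.
Optimal value attained by: walk 2->0->1.
Answer: (W^⊗2)[2][1] = 16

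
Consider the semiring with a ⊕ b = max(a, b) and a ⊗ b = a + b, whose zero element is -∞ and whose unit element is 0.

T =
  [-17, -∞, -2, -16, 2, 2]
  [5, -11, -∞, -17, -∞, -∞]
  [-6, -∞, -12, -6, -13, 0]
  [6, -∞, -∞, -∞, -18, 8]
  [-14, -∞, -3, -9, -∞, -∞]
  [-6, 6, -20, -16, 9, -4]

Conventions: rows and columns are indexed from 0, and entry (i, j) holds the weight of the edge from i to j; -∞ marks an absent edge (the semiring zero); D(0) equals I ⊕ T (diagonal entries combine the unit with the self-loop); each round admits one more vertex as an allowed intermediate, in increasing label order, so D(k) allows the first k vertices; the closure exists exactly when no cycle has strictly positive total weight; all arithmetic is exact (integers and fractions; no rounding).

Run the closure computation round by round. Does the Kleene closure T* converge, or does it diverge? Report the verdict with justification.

D(0):
  [0, -∞, -2, -16, 2, 2]
  [5, 0, -∞, -17, -∞, -∞]
  [-6, -∞, 0, -6, -13, 0]
  [6, -∞, -∞, 0, -18, 8]
  [-14, -∞, -3, -9, 0, -∞]
  [-6, 6, -20, -16, 9, 0]
D(1):
  [0, -∞, -2, -16, 2, 2]
  [5, 0, 3, -11, 7, 7]
  [-6, -∞, 0, -6, -4, 0]
  [6, -∞, 4, 0, 8, 8]
  [-14, -∞, -3, -9, 0, -12]
  [-6, 6, -8, -16, 9, 0]
Detection: at round 2, diagonal entry (5, 5) turns strictly positive.
Key observation: the cycle 5->1->0->5 has total weight 6 + 5 + 2, which is strictly positive.
Answer: DIVERGES — positive cycle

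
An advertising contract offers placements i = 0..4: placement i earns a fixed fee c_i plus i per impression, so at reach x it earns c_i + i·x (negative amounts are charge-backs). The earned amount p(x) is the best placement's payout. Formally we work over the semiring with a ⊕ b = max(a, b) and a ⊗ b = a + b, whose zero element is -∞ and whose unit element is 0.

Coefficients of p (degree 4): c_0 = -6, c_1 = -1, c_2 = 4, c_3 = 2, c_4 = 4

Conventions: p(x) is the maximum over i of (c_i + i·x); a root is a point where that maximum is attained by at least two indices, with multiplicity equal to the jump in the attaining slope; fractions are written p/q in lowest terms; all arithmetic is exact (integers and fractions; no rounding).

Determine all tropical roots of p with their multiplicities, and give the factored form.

hull edge (i=0, c=-6) to (i=2, c=4): slope 5, span 2
hull edge (i=2, c=4) to (i=4, c=4): slope 0, span 2
Factored form: p(x) = 4 ⊗ (x ⊕ (-5)) ⊗ (x ⊕ (-5)) ⊗ (x ⊕ 0) ⊗ (x ⊕ 0)
Answer: roots = -5 (mult 2), 0 (mult 2)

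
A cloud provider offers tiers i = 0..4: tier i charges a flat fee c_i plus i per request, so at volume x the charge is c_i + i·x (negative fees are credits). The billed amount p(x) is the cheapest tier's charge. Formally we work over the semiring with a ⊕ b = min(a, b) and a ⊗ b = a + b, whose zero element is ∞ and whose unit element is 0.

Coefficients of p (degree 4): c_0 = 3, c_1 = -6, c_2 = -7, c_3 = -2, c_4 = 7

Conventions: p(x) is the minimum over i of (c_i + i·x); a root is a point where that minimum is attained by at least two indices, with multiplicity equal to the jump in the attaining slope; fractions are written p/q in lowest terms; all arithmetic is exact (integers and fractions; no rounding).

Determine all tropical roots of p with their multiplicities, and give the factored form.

hull edge (i=0, c=3) to (i=1, c=-6): slope -9, span 1
hull edge (i=1, c=-6) to (i=2, c=-7): slope -1, span 1
hull edge (i=2, c=-7) to (i=3, c=-2): slope 5, span 1
hull edge (i=3, c=-2) to (i=4, c=7): slope 9, span 1
Factored form: p(x) = 7 ⊗ (x ⊕ (-9)) ⊗ (x ⊕ (-5)) ⊗ (x ⊕ 1) ⊗ (x ⊕ 9)
Answer: roots = -9 (mult 1), -5 (mult 1), 1 (mult 1), 9 (mult 1)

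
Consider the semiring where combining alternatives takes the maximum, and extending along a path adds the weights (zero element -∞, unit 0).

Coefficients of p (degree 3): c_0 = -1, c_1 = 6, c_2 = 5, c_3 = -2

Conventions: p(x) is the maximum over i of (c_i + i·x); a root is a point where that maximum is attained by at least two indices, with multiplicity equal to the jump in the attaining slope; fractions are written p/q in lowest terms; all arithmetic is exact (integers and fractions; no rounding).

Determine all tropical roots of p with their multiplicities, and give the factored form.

hull edge (i=0, c=-1) to (i=1, c=6): slope 7, span 1
hull edge (i=1, c=6) to (i=2, c=5): slope -1, span 1
hull edge (i=2, c=5) to (i=3, c=-2): slope -7, span 1
Factored form: p(x) = -2 ⊗ (x ⊕ (-7)) ⊗ (x ⊕ 1) ⊗ (x ⊕ 7)
Answer: roots = -7 (mult 1), 1 (mult 1), 7 (mult 1)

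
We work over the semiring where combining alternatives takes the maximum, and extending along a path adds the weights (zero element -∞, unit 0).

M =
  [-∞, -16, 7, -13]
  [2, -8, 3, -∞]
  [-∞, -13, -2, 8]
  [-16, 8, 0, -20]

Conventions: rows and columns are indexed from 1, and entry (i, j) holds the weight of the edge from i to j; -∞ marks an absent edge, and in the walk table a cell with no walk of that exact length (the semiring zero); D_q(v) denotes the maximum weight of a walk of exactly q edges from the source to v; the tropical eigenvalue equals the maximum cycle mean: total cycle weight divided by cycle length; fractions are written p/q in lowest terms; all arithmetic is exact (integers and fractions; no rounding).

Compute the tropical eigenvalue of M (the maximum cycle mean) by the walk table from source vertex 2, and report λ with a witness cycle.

q=0: [-∞, 0, -∞, -∞]
q=1: [2, -8, 3, -∞]
q=2: [-6, -10, 9, 11]
q=3: [-5, 19, 11, 17]
q=4: [21, 25, 22, 19]
Optimal cycle mean attained by: cycle 2->3->4->2, total 3 + 8 + 8, length 3.
Answer: λ = 19/3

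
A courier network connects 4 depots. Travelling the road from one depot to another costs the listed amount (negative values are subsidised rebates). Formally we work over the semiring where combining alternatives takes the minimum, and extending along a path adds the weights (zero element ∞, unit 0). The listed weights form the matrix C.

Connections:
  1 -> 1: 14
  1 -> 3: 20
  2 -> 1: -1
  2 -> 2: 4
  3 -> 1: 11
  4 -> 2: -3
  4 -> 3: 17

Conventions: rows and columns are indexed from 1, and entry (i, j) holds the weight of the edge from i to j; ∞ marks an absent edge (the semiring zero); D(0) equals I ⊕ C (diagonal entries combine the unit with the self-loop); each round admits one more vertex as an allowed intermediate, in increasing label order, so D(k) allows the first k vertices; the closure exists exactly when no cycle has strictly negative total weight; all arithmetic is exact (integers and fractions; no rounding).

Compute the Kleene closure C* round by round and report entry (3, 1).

D(0):
  [0, ∞, 20, ∞]
  [-1, 0, ∞, ∞]
  [11, ∞, 0, ∞]
  [∞, -3, 17, 0]
D(1):
  [0, ∞, 20, ∞]
  [-1, 0, 19, ∞]
  [11, ∞, 0, ∞]
  [∞, -3, 17, 0]
D(2):
  [0, ∞, 20, ∞]
  [-1, 0, 19, ∞]
  [11, ∞, 0, ∞]
  [-4, -3, 16, 0]
D(3):
  [0, ∞, 20, ∞]
  [-1, 0, 19, ∞]
  [11, ∞, 0, ∞]
  [-4, -3, 16, 0]
D(4):
  [0, ∞, 20, ∞]
  [-1, 0, 19, ∞]
  [11, ∞, 0, ∞]
  [-4, -3, 16, 0]
Answer: C*[3][1] = 11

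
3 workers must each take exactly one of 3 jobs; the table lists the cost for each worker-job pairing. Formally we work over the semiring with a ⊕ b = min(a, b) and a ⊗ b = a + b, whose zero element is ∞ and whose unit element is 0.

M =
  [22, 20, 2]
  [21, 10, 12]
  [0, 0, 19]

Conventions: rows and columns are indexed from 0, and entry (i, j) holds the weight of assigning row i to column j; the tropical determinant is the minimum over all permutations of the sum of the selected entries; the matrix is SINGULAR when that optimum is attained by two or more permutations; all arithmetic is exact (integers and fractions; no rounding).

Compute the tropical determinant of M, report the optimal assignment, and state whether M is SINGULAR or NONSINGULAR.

σ = (0, 1, 2): 22 + 10 + 19 = 51
σ = (0, 2, 1): 22 + 12 + 0 = 34
σ = (1, 0, 2): 20 + 21 + 19 = 60
σ = (1, 2, 0): 20 + 12 + 0 = 32
σ = (2, 0, 1): 2 + 21 + 0 = 23
σ = (2, 1, 0): 2 + 10 + 0 = 12
Optimal value attained by: σ = (2, 1, 0).
Answer: det⊕(M) = 12; verdict: NONSINGULAR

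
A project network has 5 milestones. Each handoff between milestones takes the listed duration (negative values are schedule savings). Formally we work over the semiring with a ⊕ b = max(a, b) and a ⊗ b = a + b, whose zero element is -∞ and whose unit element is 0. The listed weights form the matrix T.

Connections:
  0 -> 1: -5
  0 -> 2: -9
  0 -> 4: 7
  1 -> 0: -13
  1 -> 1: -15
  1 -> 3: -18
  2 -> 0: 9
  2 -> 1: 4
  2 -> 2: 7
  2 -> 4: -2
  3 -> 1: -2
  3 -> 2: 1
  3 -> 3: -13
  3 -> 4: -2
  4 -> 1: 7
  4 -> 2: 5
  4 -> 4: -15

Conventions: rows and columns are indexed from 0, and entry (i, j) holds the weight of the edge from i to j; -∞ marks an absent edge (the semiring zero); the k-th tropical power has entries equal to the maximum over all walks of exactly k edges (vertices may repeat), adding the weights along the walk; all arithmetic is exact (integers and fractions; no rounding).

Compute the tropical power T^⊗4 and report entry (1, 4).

T^⊗2:
  [0, 14, 12, -23, -8]
  [-28, -18, -17, -31, -6]
  [16, 11, 14, -14, 16]
  [10, 5, 8, -20, -1]
  [14, 9, 12, -11, 3]
T^⊗3:
  [21, 16, 19, -4, 10]
  [-8, 1, -1, -36, -19]
  [23, 23, 21, -7, 23]
  [17, 12, 15, -13, 17]
  [21, 16, 19, -9, 21]
T^⊗4:
  [28, 23, 26, -2, 28]
  [8, 3, 6, -17, -1]
  [30, 30, 28, 5, 30]
  [24, 24, 22, -6, 24]
  [28, 28, 26, -2, 28]
Key observation: the optimum is the walk 1->3->2->0->4, with weight (-18) + 1 + 9 + 7 = -1.
Optimal value attained by: walk 1->3->2->0->4.
Answer: (T^⊗4)[1][4] = -1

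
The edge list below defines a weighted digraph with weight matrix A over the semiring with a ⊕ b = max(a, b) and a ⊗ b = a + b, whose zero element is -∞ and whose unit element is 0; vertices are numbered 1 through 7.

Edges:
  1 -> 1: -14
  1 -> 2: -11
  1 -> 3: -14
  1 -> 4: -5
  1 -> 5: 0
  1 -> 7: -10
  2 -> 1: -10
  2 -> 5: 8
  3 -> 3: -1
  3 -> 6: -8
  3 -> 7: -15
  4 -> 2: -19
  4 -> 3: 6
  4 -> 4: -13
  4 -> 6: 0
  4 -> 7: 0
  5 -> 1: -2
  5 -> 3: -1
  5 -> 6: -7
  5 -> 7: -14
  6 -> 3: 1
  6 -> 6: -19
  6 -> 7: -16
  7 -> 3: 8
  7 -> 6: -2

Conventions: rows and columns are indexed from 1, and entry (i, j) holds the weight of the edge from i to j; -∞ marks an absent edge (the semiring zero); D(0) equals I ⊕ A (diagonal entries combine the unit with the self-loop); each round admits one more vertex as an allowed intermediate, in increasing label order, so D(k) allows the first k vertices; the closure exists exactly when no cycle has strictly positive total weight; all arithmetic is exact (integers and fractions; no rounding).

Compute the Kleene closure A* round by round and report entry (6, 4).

D(0):
  [0, -11, -14, -5, 0, -∞, -10]
  [-10, 0, -∞, -∞, 8, -∞, -∞]
  [-∞, -∞, 0, -∞, -∞, -8, -15]
  [-∞, -19, 6, 0, -∞, 0, 0]
  [-2, -∞, -1, -∞, 0, -7, -14]
  [-∞, -∞, 1, -∞, -∞, 0, -16]
  [-∞, -∞, 8, -∞, -∞, -2, 0]
D(1):
  [0, -11, -14, -5, 0, -∞, -10]
  [-10, 0, -24, -15, 8, -∞, -20]
  [-∞, -∞, 0, -∞, -∞, -8, -15]
  [-∞, -19, 6, 0, -∞, 0, 0]
  [-2, -13, -1, -7, 0, -7, -12]
  [-∞, -∞, 1, -∞, -∞, 0, -16]
  [-∞, -∞, 8, -∞, -∞, -2, 0]
D(2):
  [0, -11, -14, -5, 0, -∞, -10]
  [-10, 0, -24, -15, 8, -∞, -20]
  [-∞, -∞, 0, -∞, -∞, -8, -15]
  [-29, -19, 6, 0, -11, 0, 0]
  [-2, -13, -1, -7, 0, -7, -12]
  [-∞, -∞, 1, -∞, -∞, 0, -16]
  [-∞, -∞, 8, -∞, -∞, -2, 0]
D(3):
  [0, -11, -14, -5, 0, -22, -10]
  [-10, 0, -24, -15, 8, -32, -20]
  [-∞, -∞, 0, -∞, -∞, -8, -15]
  [-29, -19, 6, 0, -11, 0, 0]
  [-2, -13, -1, -7, 0, -7, -12]
  [-∞, -∞, 1, -∞, -∞, 0, -14]
  [-∞, -∞, 8, -∞, -∞, 0, 0]
D(4):
  [0, -11, 1, -5, 0, -5, -5]
  [-10, 0, -9, -15, 8, -15, -15]
  [-∞, -∞, 0, -∞, -∞, -8, -15]
  [-29, -19, 6, 0, -11, 0, 0]
  [-2, -13, -1, -7, 0, -7, -7]
  [-∞, -∞, 1, -∞, -∞, 0, -14]
  [-∞, -∞, 8, -∞, -∞, 0, 0]
D(5):
  [0, -11, 1, -5, 0, -5, -5]
  [6, 0, 7, 1, 8, 1, 1]
  [-∞, -∞, 0, -∞, -∞, -8, -15]
  [-13, -19, 6, 0, -11, 0, 0]
  [-2, -13, -1, -7, 0, -7, -7]
  [-∞, -∞, 1, -∞, -∞, 0, -14]
  [-∞, -∞, 8, -∞, -∞, 0, 0]
D(6):
  [0, -11, 1, -5, 0, -5, -5]
  [6, 0, 7, 1, 8, 1, 1]
  [-∞, -∞, 0, -∞, -∞, -8, -15]
  [-13, -19, 6, 0, -11, 0, 0]
  [-2, -13, -1, -7, 0, -7, -7]
  [-∞, -∞, 1, -∞, -∞, 0, -14]
  [-∞, -∞, 8, -∞, -∞, 0, 0]
D(7):
  [0, -11, 3, -5, 0, -5, -5]
  [6, 0, 9, 1, 8, 1, 1]
  [-∞, -∞, 0, -∞, -∞, -8, -15]
  [-13, -19, 8, 0, -11, 0, 0]
  [-2, -13, 1, -7, 0, -7, -7]
  [-∞, -∞, 1, -∞, -∞, 0, -14]
  [-∞, -∞, 8, -∞, -∞, 0, 0]
Answer: A*[6][4] = -∞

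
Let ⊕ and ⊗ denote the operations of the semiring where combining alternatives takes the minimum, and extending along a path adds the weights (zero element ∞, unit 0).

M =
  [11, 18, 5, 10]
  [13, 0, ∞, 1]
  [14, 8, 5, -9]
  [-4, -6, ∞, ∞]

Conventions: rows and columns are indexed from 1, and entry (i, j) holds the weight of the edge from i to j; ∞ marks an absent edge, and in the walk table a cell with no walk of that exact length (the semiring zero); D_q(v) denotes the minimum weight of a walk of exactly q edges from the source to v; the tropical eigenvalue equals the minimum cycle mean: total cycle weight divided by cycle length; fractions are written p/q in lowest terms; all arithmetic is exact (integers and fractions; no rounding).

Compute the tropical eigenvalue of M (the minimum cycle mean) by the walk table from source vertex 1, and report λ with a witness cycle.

q=0: [0, ∞, ∞, ∞]
q=1: [11, 18, 5, 10]
q=2: [6, 4, 10, -4]
q=3: [-8, -10, 11, 1]
q=4: [-3, -10, -3, -9]
Optimal cycle mean attained by: cycle 1->3->4->1, total 5 + (-9) + (-4), length 3.
Answer: λ = -8/3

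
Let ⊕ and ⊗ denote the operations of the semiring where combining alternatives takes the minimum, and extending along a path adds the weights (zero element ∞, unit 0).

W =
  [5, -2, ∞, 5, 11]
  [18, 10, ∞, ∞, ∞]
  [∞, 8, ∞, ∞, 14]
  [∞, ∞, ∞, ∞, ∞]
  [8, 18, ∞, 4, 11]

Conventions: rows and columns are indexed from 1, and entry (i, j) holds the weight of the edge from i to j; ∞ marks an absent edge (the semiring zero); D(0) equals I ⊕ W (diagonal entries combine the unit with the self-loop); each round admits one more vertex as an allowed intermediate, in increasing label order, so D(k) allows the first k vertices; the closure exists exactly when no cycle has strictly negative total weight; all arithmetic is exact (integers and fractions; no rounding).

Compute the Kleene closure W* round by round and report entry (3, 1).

D(0):
  [0, -2, ∞, 5, 11]
  [18, 0, ∞, ∞, ∞]
  [∞, 8, 0, ∞, 14]
  [∞, ∞, ∞, 0, ∞]
  [8, 18, ∞, 4, 0]
D(1):
  [0, -2, ∞, 5, 11]
  [18, 0, ∞, 23, 29]
  [∞, 8, 0, ∞, 14]
  [∞, ∞, ∞, 0, ∞]
  [8, 6, ∞, 4, 0]
D(2):
  [0, -2, ∞, 5, 11]
  [18, 0, ∞, 23, 29]
  [26, 8, 0, 31, 14]
  [∞, ∞, ∞, 0, ∞]
  [8, 6, ∞, 4, 0]
D(3):
  [0, -2, ∞, 5, 11]
  [18, 0, ∞, 23, 29]
  [26, 8, 0, 31, 14]
  [∞, ∞, ∞, 0, ∞]
  [8, 6, ∞, 4, 0]
D(4):
  [0, -2, ∞, 5, 11]
  [18, 0, ∞, 23, 29]
  [26, 8, 0, 31, 14]
  [∞, ∞, ∞, 0, ∞]
  [8, 6, ∞, 4, 0]
D(5):
  [0, -2, ∞, 5, 11]
  [18, 0, ∞, 23, 29]
  [22, 8, 0, 18, 14]
  [∞, ∞, ∞, 0, ∞]
  [8, 6, ∞, 4, 0]
Answer: W*[3][1] = 22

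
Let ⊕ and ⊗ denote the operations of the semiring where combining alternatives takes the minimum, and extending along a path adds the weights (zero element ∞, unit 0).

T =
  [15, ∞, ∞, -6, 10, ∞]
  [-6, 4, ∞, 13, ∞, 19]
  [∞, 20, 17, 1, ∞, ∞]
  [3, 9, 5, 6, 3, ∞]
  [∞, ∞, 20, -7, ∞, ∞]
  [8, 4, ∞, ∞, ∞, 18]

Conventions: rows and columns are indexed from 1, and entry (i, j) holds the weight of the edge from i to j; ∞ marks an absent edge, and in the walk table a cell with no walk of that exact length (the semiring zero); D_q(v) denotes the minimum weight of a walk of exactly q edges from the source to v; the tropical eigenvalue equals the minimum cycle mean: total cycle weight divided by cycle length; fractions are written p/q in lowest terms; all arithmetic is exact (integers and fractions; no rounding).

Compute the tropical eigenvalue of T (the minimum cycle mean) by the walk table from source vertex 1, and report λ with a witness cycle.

q=0: [0, ∞, ∞, ∞, ∞, ∞]
q=1: [15, ∞, ∞, -6, 10, ∞]
q=2: [-3, 3, -1, 0, -3, ∞]
q=3: [-3, 7, 5, -10, 3, 22]
q=4: [-7, -1, -5, -9, -7, 26]
q=5: [-7, 0, -4, -14, -6, 18]
q=6: [-11, -5, -9, -13, -11, 19]
Optimal cycle mean attained by: cycle 4->5->4, total 3 + (-7), length 2.
Answer: λ = -2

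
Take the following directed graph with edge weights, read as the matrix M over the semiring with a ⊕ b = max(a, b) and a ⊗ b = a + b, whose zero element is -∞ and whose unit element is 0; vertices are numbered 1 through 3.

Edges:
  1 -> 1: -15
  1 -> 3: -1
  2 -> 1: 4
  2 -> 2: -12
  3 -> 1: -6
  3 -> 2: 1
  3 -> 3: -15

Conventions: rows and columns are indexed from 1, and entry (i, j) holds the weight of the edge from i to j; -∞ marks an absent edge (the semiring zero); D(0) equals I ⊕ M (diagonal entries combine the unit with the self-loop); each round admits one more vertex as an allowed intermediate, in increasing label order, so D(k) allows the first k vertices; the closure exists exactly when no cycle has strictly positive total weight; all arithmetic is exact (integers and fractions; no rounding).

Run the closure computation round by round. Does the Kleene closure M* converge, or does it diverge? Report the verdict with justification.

D(0):
  [0, -∞, -1]
  [4, 0, -∞]
  [-6, 1, 0]
D(1):
  [0, -∞, -1]
  [4, 0, 3]
  [-6, 1, 0]
Detection: at round 2, diagonal entry (3, 3) turns strictly positive.
Key observation: the cycle 3->2->1->3 has total weight 1 + 4 + (-1), which is strictly positive.
Answer: DIVERGES — positive cycle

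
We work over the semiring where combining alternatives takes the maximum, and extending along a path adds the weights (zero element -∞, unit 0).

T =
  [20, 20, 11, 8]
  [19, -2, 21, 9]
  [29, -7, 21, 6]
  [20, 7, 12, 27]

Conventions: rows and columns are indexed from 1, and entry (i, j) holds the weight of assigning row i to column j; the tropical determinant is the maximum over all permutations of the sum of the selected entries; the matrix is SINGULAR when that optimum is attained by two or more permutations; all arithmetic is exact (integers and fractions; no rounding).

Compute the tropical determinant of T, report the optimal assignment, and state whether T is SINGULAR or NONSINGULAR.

σ = (1, 2, 3, 4): 20 + (-2) + 21 + 27 = 66
σ = (1, 2, 4, 3): 20 + (-2) + 6 + 12 = 36
σ = (1, 3, 2, 4): 20 + 21 + (-7) + 27 = 61
σ = (1, 3, 4, 2): 20 + 21 + 6 + 7 = 54
σ = (1, 4, 2, 3): 20 + 9 + (-7) + 12 = 34
σ = (1, 4, 3, 2): 20 + 9 + 21 + 7 = 57
σ = (2, 1, 3, 4): 20 + 19 + 21 + 27 = 87
σ = (2, 1, 4, 3): 20 + 19 + 6 + 12 = 57
σ = (2, 3, 1, 4): 20 + 21 + 29 + 27 = 97
σ = (2, 3, 4, 1): 20 + 21 + 6 + 20 = 67
σ = (2, 4, 1, 3): 20 + 9 + 29 + 12 = 70
σ = (2, 4, 3, 1): 20 + 9 + 21 + 20 = 70
σ = (3, 1, 2, 4): 11 + 19 + (-7) + 27 = 50
σ = (3, 1, 4, 2): 11 + 19 + 6 + 7 = 43
σ = (3, 2, 1, 4): 11 + (-2) + 29 + 27 = 65
σ = (3, 2, 4, 1): 11 + (-2) + 6 + 20 = 35
σ = (3, 4, 1, 2): 11 + 9 + 29 + 7 = 56
σ = (3, 4, 2, 1): 11 + 9 + (-7) + 20 = 33
σ = (4, 1, 2, 3): 8 + 19 + (-7) + 12 = 32
σ = (4, 1, 3, 2): 8 + 19 + 21 + 7 = 55
σ = (4, 2, 1, 3): 8 + (-2) + 29 + 12 = 47
σ = (4, 2, 3, 1): 8 + (-2) + 21 + 20 = 47
σ = (4, 3, 1, 2): 8 + 21 + 29 + 7 = 65
σ = (4, 3, 2, 1): 8 + 21 + (-7) + 20 = 42
Optimal value attained by: σ = (2, 3, 1, 4).
Answer: det⊕(T) = 97; verdict: NONSINGULAR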